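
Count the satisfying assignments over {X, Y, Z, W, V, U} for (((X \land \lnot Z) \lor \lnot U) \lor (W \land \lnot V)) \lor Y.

55

Initial set: {((((X \land \lnot Z) \lor \lnot U) \lor (W \land \lnot V)) \lor Y)}.
((((X \land \lnot Z) \lor \lnot U) \lor (W \land \lnot V)) \lor Y): β-rule — branch into (((X \land \lnot Z) \lor \lnot U) \lor (W \land \lnot V))  //  Y.
  branch 1 (add (((X \land \lnot Z) \lor \lnot U) \lor (W \land \lnot V))):
    (((X \land \lnot Z) \lor \lnot U) \lor (W \land \lnot V)): β-rule — branch into ((X \land \lnot Z) \lor \lnot U)  //  (W \land \lnot V).
      branch 1.1 (add ((X \land \lnot Z) \lor \lnot U)):
        ((X \land \lnot Z) \lor \lnot U): β-rule — branch into (X \land \lnot Z)  //  \lnot U.
          branch 1.1.1 (add (X \land \lnot Z)):
            (X \land \lnot Z): α-rule — add X, \lnot Z.
            ○ open, literals {X=true, Z=false}.
          branch 1.1.2 (add \lnot U):
            ○ open, literals {U=false}.
      branch 1.2 (add (W \land \lnot V)):
        (W \land \lnot V): α-rule — add W, \lnot V.
        ○ open, literals {V=false, W=true}.
  branch 2 (add Y):
    ○ open, literals {Y=true}.
0 branches closed, 4 open.
Each open branch fixes some atoms; the unmentioned ones are free. Counting distinct full assignments: branch {X=true, Z=false} (Y, W, V, U) contributes 16 new; branch {U=false} (X, Y, Z, W, V) contributes 24 new; branch {V=false, W=true} (X, Y, Z, U) contributes 6 new; branch {Y=true} (X, Z, W, V, U) contributes 9 new. Total: 55.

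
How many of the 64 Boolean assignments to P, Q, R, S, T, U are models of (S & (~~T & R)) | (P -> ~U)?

50

Initial set: {((S & (~~T & R)) | (P -> ~U))}.
((S & (~~T & R)) | (P -> ~U)): β-rule — branch into (S & (~~T & R))  //  (P -> ~U).
  branch 1 (add (S & (~~T & R))):
    (S & (~~T & R)): α-rule — add S, (~~T & R).
    (~~T & R): α-rule — add ~~T, R.
    ~~T: drop double negation, giving T.
    ○ open, literals {R=1, S=1, T=1}.
  branch 2 (add (P -> ~U)):
    (P -> ~U): β-rule — branch into ~P  //  ~U.
      branch 2.1 (add ~P):
        ○ open, literals {P=0}.
      branch 2.2 (add ~U):
        ○ open, literals {U=0}.
0 branches closed, 3 open.
Each open branch fixes some atoms; the unmentioned ones are free. Counting distinct full assignments: branch {R=1, S=1, T=1} (P, Q, U) contributes 8 new; branch {P=0} (Q, R, S, T, U) contributes 28 new; branch {U=0} (P, Q, R, S, T) contributes 14 new. Total: 50.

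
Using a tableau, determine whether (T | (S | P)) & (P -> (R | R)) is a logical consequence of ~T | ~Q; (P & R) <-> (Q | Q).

No

Initial set: {(~T | ~Q); ((P & R) <-> (Q | Q)); ~((T | (S | P)) & (P -> (R | R)))}.
(~T | ~Q): β-rule — branch into ~T  //  ~Q.
  branch 1 (add ~T):
    ((P & R) <-> (Q | Q)): β-rule — branch into (P & R), (Q | Q)  //  ~(P & R), ~(Q | Q).
      branch 1.1 (add (P & R), (Q | Q)):
        (P & R): α-rule — add P, R.
        ~((T | (S | P)) & (P -> (R | R))): β-rule — branch into ~(T | (S | P))  //  ~(P -> (R | R)).
          branch 1.1.1 (add ~(T | (S | P))):
            ~(T | (S | P)): α-rule — add ~T, ~(S | P).
            ~(S | P): α-rule — add ~S, ~P.
            × closes — contains both P and ~P.
          branch 1.1.2 (add ~(P -> (R | R))):
            ~(P -> (R | R)): α-rule — add P, ~(R | R).
            ~(R | R): α-rule — add ~R, ~R.
            × closes — contains both R and ~R.
      branch 1.2 (add ~(P & R), ~(Q | Q)):
        ~(Q | Q): α-rule — add ~Q, ~Q.
        ~((T | (S | P)) & (P -> (R | R))): β-rule — branch into ~(T | (S | P))  //  ~(P -> (R | R)).
          branch 1.2.1 (add ~(T | (S | P))):
            ~(T | (S | P)): α-rule — add ~T, ~(S | P).
            ~(S | P): α-rule — add ~S, ~P.
            ~(P & R): β-rule — branch into ~P  //  ~R.
              branch 1.2.1.1 (add ~P):
                ○ open, literals {P=0, Q=0, S=0, T=0}.
              branch 1.2.1.2 (add ~R):
                ○ open, literals {P=0, Q=0, R=0, S=0, T=0}.
          branch 1.2.2 (add ~(P -> (R | R))):
            ~(P -> (R | R)): α-rule — add P, ~(R | R).
            ~(R | R): α-rule — add ~R, ~R.
            ~(P & R): β-rule — branch into ~P  //  ~R.
              branch 1.2.2.1 (add ~P):
                × closes — contains both P and ~P.
              branch 1.2.2.2 (add ~R):
                ○ open, literals {P=1, Q=0, R=0, T=0}.
  branch 2 (add ~Q):
    ((P & R) <-> (Q | Q)): β-rule — branch into (P & R), (Q | Q)  //  ~(P & R), ~(Q | Q).
      branch 2.1 (add (P & R), (Q | Q)):
        (P & R): α-rule — add P, R.
        ~((T | (S | P)) & (P -> (R | R))): β-rule — branch into ~(T | (S | P))  //  ~(P -> (R | R)).
          branch 2.1.1 (add ~(T | (S | P))):
            ~(T | (S | P)): α-rule — add ~T, ~(S | P).
            ~(S | P): α-rule — add ~S, ~P.
            × closes — contains both P and ~P.
          branch 2.1.2 (add ~(P -> (R | R))):
            ~(P -> (R | R)): α-rule — add P, ~(R | R).
            ~(R | R): α-rule — add ~R, ~R.
            × closes — contains both R and ~R.
      branch 2.2 (add ~(P & R), ~(Q | Q)):
        ~(Q | Q): α-rule — add ~Q, ~Q.
        ~((T | (S | P)) & (P -> (R | R))): β-rule — branch into ~(T | (S | P))  //  ~(P -> (R | R)).
          branch 2.2.1 (add ~(T | (S | P))):
            ~(T | (S | P)): α-rule — add ~T, ~(S | P).
            ~(S | P): α-rule — add ~S, ~P.
            ~(P & R): β-rule — branch into ~P  //  ~R.
              branch 2.2.1.1 (add ~P):
                ○ open, literals {P=0, Q=0, S=0, T=0}.
              branch 2.2.1.2 (add ~R):
                ○ open, literals {P=0, Q=0, R=0, S=0, T=0}.
          branch 2.2.2 (add ~(P -> (R | R))):
            ~(P -> (R | R)): α-rule — add P, ~(R | R).
            ~(R | R): α-rule — add ~R, ~R.
            ~(P & R): β-rule — branch into ~P  //  ~R.
              branch 2.2.2.1 (add ~P):
                × closes — contains both P and ~P.
              branch 2.2.2.2 (add ~R):
                ○ open, literals {P=1, Q=0, R=0}.
6 branches closed, 6 open.
An open branch gives a countermodel: P=0, Q=0, S=0, T=0 (unmentioned atoms arbitrary); the premises hold there but the conclusion fails.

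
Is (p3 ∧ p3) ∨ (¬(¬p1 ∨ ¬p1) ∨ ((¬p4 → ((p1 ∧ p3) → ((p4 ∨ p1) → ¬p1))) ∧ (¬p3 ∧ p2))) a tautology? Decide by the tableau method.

Assume the negation and expand:
Initial set: {F ((p3 ∧ p3) ∨ (¬(¬p1 ∨ ¬p1) ∨ ((¬p4 → ((p1 ∧ p3) → ((p4 ∨ p1) → ¬p1))) ∧ (¬p3 ∧ p2))))}.
F ((p3 ∧ p3) ∨ (¬(¬p1 ∨ ¬p1) ∨ ((¬p4 → ((p1 ∧ p3) → ((p4 ∨ p1) → ¬p1))) ∧ (¬p3 ∧ p2)))): α-rule — add F (p3 ∧ p3), F (¬(¬p1 ∨ ¬p1) ∨ ((¬p4 → ((p1 ∧ p3) → ((p4 ∨ p1) → ¬p1))) ∧ (¬p3 ∧ p2))).
F (¬(¬p1 ∨ ¬p1) ∨ ((¬p4 → ((p1 ∧ p3) → ((p4 ∨ p1) → ¬p1))) ∧ (¬p3 ∧ p2))): α-rule — add F ¬(¬p1 ∨ ¬p1), F ((¬p4 → ((p1 ∧ p3) → ((p4 ∨ p1) → ¬p1))) ∧ (¬p3 ∧ p2)).
F (p3 ∧ p3): β-rule — branch into F p3  //  F p3.
  branch 1 (add F p3):
    F ¬(¬p1 ∨ ¬p1): β-rule — branch into T ¬p1  //  T ¬p1.
      branch 1.1 (add T ¬p1):
        F ((¬p4 → ((p1 ∧ p3) → ((p4 ∨ p1) → ¬p1))) ∧ (¬p3 ∧ p2)): β-rule — branch into F (¬p4 → ((p1 ∧ p3) → ((p4 ∨ p1) → ¬p1)))  //  F (¬p3 ∧ p2).
          branch 1.1.1 (add F (¬p4 → ((p1 ∧ p3) → ((p4 ∨ p1) → ¬p1)))):
            F (¬p4 → ((p1 ∧ p3) → ((p4 ∨ p1) → ¬p1))): α-rule — add T ¬p4, F ((p1 ∧ p3) → ((p4 ∨ p1) → ¬p1)).
            F ((p1 ∧ p3) → ((p4 ∨ p1) → ¬p1)): α-rule — add T (p1 ∧ p3), F ((p4 ∨ p1) → ¬p1).
            T (p1 ∧ p3): α-rule — add T p1, T p3.
            × closes — contains both p1 and ¬p1.
          branch 1.1.2 (add F (¬p3 ∧ p2)):
            F (¬p3 ∧ p2): β-rule — branch into F ¬p3  //  F p2.
              branch 1.1.2.1 (add F ¬p3):
                × closes — contains both p3 and ¬p3.
              branch 1.1.2.2 (add F p2):
                ○ open, literals {p1=F, p2=F, p3=F}.
      branch 1.2 (add T ¬p1):
        F ((¬p4 → ((p1 ∧ p3) → ((p4 ∨ p1) → ¬p1))) ∧ (¬p3 ∧ p2)): β-rule — branch into F (¬p4 → ((p1 ∧ p3) → ((p4 ∨ p1) → ¬p1)))  //  F (¬p3 ∧ p2).
          branch 1.2.1 (add F (¬p4 → ((p1 ∧ p3) → ((p4 ∨ p1) → ¬p1)))):
            F (¬p4 → ((p1 ∧ p3) → ((p4 ∨ p1) → ¬p1))): α-rule — add T ¬p4, F ((p1 ∧ p3) → ((p4 ∨ p1) → ¬p1)).
            F ((p1 ∧ p3) → ((p4 ∨ p1) → ¬p1)): α-rule — add T (p1 ∧ p3), F ((p4 ∨ p1) → ¬p1).
            T (p1 ∧ p3): α-rule — add T p1, T p3.
            × closes — contains both p1 and ¬p1.
          branch 1.2.2 (add F (¬p3 ∧ p2)):
            F (¬p3 ∧ p2): β-rule — branch into F ¬p3  //  F p2.
              branch 1.2.2.1 (add F ¬p3):
                × closes — contains both p3 and ¬p3.
              branch 1.2.2.2 (add F p2):
                ○ open, literals {p1=F, p2=F, p3=F}.
  branch 2 (add F p3):
    F ¬(¬p1 ∨ ¬p1): β-rule — branch into T ¬p1  //  T ¬p1.
      branch 2.1 (add T ¬p1):
        F ((¬p4 → ((p1 ∧ p3) → ((p4 ∨ p1) → ¬p1))) ∧ (¬p3 ∧ p2)): β-rule — branch into F (¬p4 → ((p1 ∧ p3) → ((p4 ∨ p1) → ¬p1)))  //  F (¬p3 ∧ p2).
          branch 2.1.1 (add F (¬p4 → ((p1 ∧ p3) → ((p4 ∨ p1) → ¬p1)))):
            F (¬p4 → ((p1 ∧ p3) → ((p4 ∨ p1) → ¬p1))): α-rule — add T ¬p4, F ((p1 ∧ p3) → ((p4 ∨ p1) → ¬p1)).
            F ((p1 ∧ p3) → ((p4 ∨ p1) → ¬p1)): α-rule — add T (p1 ∧ p3), F ((p4 ∨ p1) → ¬p1).
            T (p1 ∧ p3): α-rule — add T p1, T p3.
            × closes — contains both p1 and ¬p1.
          branch 2.1.2 (add F (¬p3 ∧ p2)):
            F (¬p3 ∧ p2): β-rule — branch into F ¬p3  //  F p2.
              branch 2.1.2.1 (add F ¬p3):
                × closes — contains both p3 and ¬p3.
              branch 2.1.2.2 (add F p2):
                ○ open, literals {p1=F, p2=F, p3=F}.
      branch 2.2 (add T ¬p1):
        F ((¬p4 → ((p1 ∧ p3) → ((p4 ∨ p1) → ¬p1))) ∧ (¬p3 ∧ p2)): β-rule — branch into F (¬p4 → ((p1 ∧ p3) → ((p4 ∨ p1) → ¬p1)))  //  F (¬p3 ∧ p2).
          branch 2.2.1 (add F (¬p4 → ((p1 ∧ p3) → ((p4 ∨ p1) → ¬p1)))):
            F (¬p4 → ((p1 ∧ p3) → ((p4 ∨ p1) → ¬p1))): α-rule — add T ¬p4, F ((p1 ∧ p3) → ((p4 ∨ p1) → ¬p1)).
            F ((p1 ∧ p3) → ((p4 ∨ p1) → ¬p1)): α-rule — add T (p1 ∧ p3), F ((p4 ∨ p1) → ¬p1).
            T (p1 ∧ p3): α-rule — add T p1, T p3.
            × closes — contains both p1 and ¬p1.
          branch 2.2.2 (add F (¬p3 ∧ p2)):
            F (¬p3 ∧ p2): β-rule — branch into F ¬p3  //  F p2.
              branch 2.2.2.1 (add F ¬p3):
                × closes — contains both p3 and ¬p3.
              branch 2.2.2.2 (add F p2):
                ○ open, literals {p1=F, p2=F, p3=F}.
8 branches closed, 4 open.
An open branch gives a countermodel: p1=F, p2=F, p3=F (unmentioned atoms arbitrary); under it the original formula is false.

Not valid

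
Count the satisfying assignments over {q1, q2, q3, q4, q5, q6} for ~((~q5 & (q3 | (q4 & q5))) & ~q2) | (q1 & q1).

60

Initial set: {T (~((~q5 & (q3 | (q4 & q5))) & ~q2) | (q1 & q1))}.
T (~((~q5 & (q3 | (q4 & q5))) & ~q2) | (q1 & q1)): β-rule — branch into T ~((~q5 & (q3 | (q4 & q5))) & ~q2)  //  T (q1 & q1).
  branch 1 (add T ~((~q5 & (q3 | (q4 & q5))) & ~q2)):
    T ~((~q5 & (q3 | (q4 & q5))) & ~q2): β-rule — branch into F (~q5 & (q3 | (q4 & q5)))  //  F ~q2.
      branch 1.1 (add F (~q5 & (q3 | (q4 & q5)))):
        F (~q5 & (q3 | (q4 & q5))): β-rule — branch into F ~q5  //  F (q3 | (q4 & q5)).
          branch 1.1.1 (add F ~q5):
            ○ open, literals {q5=T}.
          branch 1.1.2 (add F (q3 | (q4 & q5))):
            F (q3 | (q4 & q5)): α-rule — add F q3, F (q4 & q5).
            F (q4 & q5): β-rule — branch into F q4  //  F q5.
              branch 1.1.2.1 (add F q4):
                ○ open, literals {q3=F, q4=F}.
              branch 1.1.2.2 (add F q5):
                ○ open, literals {q3=F, q5=F}.
      branch 1.2 (add F ~q2):
        ○ open, literals {q2=T}.
  branch 2 (add T (q1 & q1)):
    T (q1 & q1): α-rule — add T q1, T q1.
    ○ open, literals {q1=T}.
0 branches closed, 5 open.
Each open branch fixes some atoms; the unmentioned ones are free. Counting distinct full assignments: branch {q5=T} (q1, q2, q3, q4, q6) contributes 32 new; branch {q3=F, q4=F} (q1, q2, q5, q6) contributes 8 new; branch {q3=F, q5=F} (q1, q2, q4, q6) contributes 8 new; branch {q2=T} (q1, q3, q4, q5, q6) contributes 8 new; branch {q1=T} (q2, q3, q4, q5, q6) contributes 4 new. Total: 60.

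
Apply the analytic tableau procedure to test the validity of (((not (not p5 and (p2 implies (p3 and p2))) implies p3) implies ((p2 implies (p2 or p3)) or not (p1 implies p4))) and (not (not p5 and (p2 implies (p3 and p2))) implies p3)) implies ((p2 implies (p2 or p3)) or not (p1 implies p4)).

Valid

Assume the negation and expand:
Initial set: {not ((((not (not p5 and (p2 implies (p3 and p2))) implies p3) implies ((p2 implies (p2 or p3)) or not (p1 implies p4))) and (not (not p5 and (p2 implies (p3 and p2))) implies p3)) implies ((p2 implies (p2 or p3)) or not (p1 implies p4)))}.
not ((((not (not p5 and (p2 implies (p3 and p2))) implies p3) implies ((p2 implies (p2 or p3)) or not (p1 implies p4))) and (not (not p5 and (p2 implies (p3 and p2))) implies p3)) implies ((p2 implies (p2 or p3)) or not (p1 implies p4))): α-rule — add (((not (not p5 and (p2 implies (p3 and p2))) implies p3) implies ((p2 implies (p2 or p3)) or not (p1 implies p4))) and (not (not p5 and (p2 implies (p3 and p2))) implies p3)), not ((p2 implies (p2 or p3)) or not (p1 implies p4)).
(((not (not p5 and (p2 implies (p3 and p2))) implies p3) implies ((p2 implies (p2 or p3)) or not (p1 implies p4))) and (not (not p5 and (p2 implies (p3 and p2))) implies p3)): α-rule — add ((not (not p5 and (p2 implies (p3 and p2))) implies p3) implies ((p2 implies (p2 or p3)) or not (p1 implies p4))), (not (not p5 and (p2 implies (p3 and p2))) implies p3).
not ((p2 implies (p2 or p3)) or not (p1 implies p4)): α-rule — add not (p2 implies (p2 or p3)), not not (p1 implies p4).
not (p2 implies (p2 or p3)): α-rule — add p2, not (p2 or p3).
not (p2 or p3): α-rule — add not p2, not p3.
× closes — contains both p2 and not p2.
All 1 branch closes.
Every branch closed, so the negation is unsatisfiable and the formula is valid.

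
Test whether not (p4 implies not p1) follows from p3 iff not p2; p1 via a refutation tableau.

No

Initial set: {T (p3 iff not p2); T p1; F not (p4 implies not p1)}.
T (p3 iff not p2): β-rule — branch into T p3, T not p2  //  F p3, F not p2.
  branch 1 (add T p3, T not p2):
    F not (p4 implies not p1): β-rule — branch into F p4  //  T not p1.
      branch 1.1 (add F p4):
        ○ open, literals {p1=T, p2=F, p3=T, p4=F}.
      branch 1.2 (add T not p1):
        × closes — contains both p1 and not p1.
  branch 2 (add F p3, F not p2):
    F not (p4 implies not p1): β-rule — branch into F p4  //  T not p1.
      branch 2.1 (add F p4):
        ○ open, literals {p1=T, p2=T, p3=F, p4=F}.
      branch 2.2 (add T not p1):
        × closes — contains both p1 and not p1.
2 branches closed, 2 open.
An open branch gives a countermodel: p1=T, p2=F, p3=T, p4=F (unmentioned atoms arbitrary); the premises hold there but the conclusion fails.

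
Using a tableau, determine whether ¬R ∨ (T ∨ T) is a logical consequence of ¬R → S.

No

Initial set: {(¬R → S); ¬(¬R ∨ (T ∨ T))}.
¬(¬R ∨ (T ∨ T)): α-rule — add ¬¬R, ¬(T ∨ T).
¬(T ∨ T): α-rule — add ¬T, ¬T.
(¬R → S): β-rule — branch into ¬¬R  //  S.
  branch 1 (add ¬¬R):
    ○ open, literals {R=1, T=0}.
  branch 2 (add S):
    ○ open, literals {R=1, S=1, T=0}.
0 branches closed, 2 open.
An open branch gives a countermodel: R=1, T=0 (unmentioned atoms arbitrary); the premises hold there but the conclusion fails.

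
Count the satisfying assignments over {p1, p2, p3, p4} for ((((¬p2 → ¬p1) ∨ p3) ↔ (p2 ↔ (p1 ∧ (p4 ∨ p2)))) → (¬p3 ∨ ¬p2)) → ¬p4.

9

Initial set: {T (((((¬p2 → ¬p1) ∨ p3) ↔ (p2 ↔ (p1 ∧ (p4 ∨ p2)))) → (¬p3 ∨ ¬p2)) → ¬p4)}.
T (((((¬p2 → ¬p1) ∨ p3) ↔ (p2 ↔ (p1 ∧ (p4 ∨ p2)))) → (¬p3 ∨ ¬p2)) → ¬p4): β-rule — branch into F ((((¬p2 → ¬p1) ∨ p3) ↔ (p2 ↔ (p1 ∧ (p4 ∨ p2)))) → (¬p3 ∨ ¬p2))  //  T ¬p4.
  branch 1 (add F ((((¬p2 → ¬p1) ∨ p3) ↔ (p2 ↔ (p1 ∧ (p4 ∨ p2)))) → (¬p3 ∨ ¬p2))):
    F ((((¬p2 → ¬p1) ∨ p3) ↔ (p2 ↔ (p1 ∧ (p4 ∨ p2)))) → (¬p3 ∨ ¬p2)): α-rule — add T (((¬p2 → ¬p1) ∨ p3) ↔ (p2 ↔ (p1 ∧ (p4 ∨ p2)))), F (¬p3 ∨ ¬p2).
    F (¬p3 ∨ ¬p2): α-rule — add F ¬p3, F ¬p2.
    T (((¬p2 → ¬p1) ∨ p3) ↔ (p2 ↔ (p1 ∧ (p4 ∨ p2)))): β-rule — branch into T ((¬p2 → ¬p1) ∨ p3), T (p2 ↔ (p1 ∧ (p4 ∨ p2)))  //  F ((¬p2 → ¬p1) ∨ p3), F (p2 ↔ (p1 ∧ (p4 ∨ p2))).
      branch 1.1 (add T ((¬p2 → ¬p1) ∨ p3), T (p2 ↔ (p1 ∧ (p4 ∨ p2)))):
        T ((¬p2 → ¬p1) ∨ p3): β-rule — branch into T (¬p2 → ¬p1)  //  T p3.
          branch 1.1.1 (add T (¬p2 → ¬p1)):
            T (p2 ↔ (p1 ∧ (p4 ∨ p2))): β-rule — branch into T p2, T (p1 ∧ (p4 ∨ p2))  //  F p2, F (p1 ∧ (p4 ∨ p2)).
              branch 1.1.1.1 (add T p2, T (p1 ∧ (p4 ∨ p2))):
                T (p1 ∧ (p4 ∨ p2)): α-rule — add T p1, T (p4 ∨ p2).
                T (¬p2 → ¬p1): β-rule — branch into F ¬p2  //  T ¬p1.
                  branch 1.1.1.1.1 (add F ¬p2):
                    T (p4 ∨ p2): β-rule — branch into T p4  //  T p2.
                      branch 1.1.1.1.1.1 (add T p4):
                        ○ open, literals {p1=true, p2=true, p3=true, p4=true}.
                      branch 1.1.1.1.1.2 (add T p2):
                        ○ open, literals {p1=true, p2=true, p3=true}.
                  branch 1.1.1.1.2 (add T ¬p1):
                    × closes — contains both p1 and ¬p1.
              branch 1.1.1.2 (add F p2, F (p1 ∧ (p4 ∨ p2))):
                × closes — contains both p2 and ¬p2.
          branch 1.1.2 (add T p3):
            T (p2 ↔ (p1 ∧ (p4 ∨ p2))): β-rule — branch into T p2, T (p1 ∧ (p4 ∨ p2))  //  F p2, F (p1 ∧ (p4 ∨ p2)).
              branch 1.1.2.1 (add T p2, T (p1 ∧ (p4 ∨ p2))):
                T (p1 ∧ (p4 ∨ p2)): α-rule — add T p1, T (p4 ∨ p2).
                T (p4 ∨ p2): β-rule — branch into T p4  //  T p2.
                  branch 1.1.2.1.1 (add T p4):
                    ○ open, literals {p1=true, p2=true, p3=true, p4=true}.
                  branch 1.1.2.1.2 (add T p2):
                    ○ open, literals {p1=true, p2=true, p3=true}.
              branch 1.1.2.2 (add F p2, F (p1 ∧ (p4 ∨ p2))):
                × closes — contains both p2 and ¬p2.
      branch 1.2 (add F ((¬p2 → ¬p1) ∨ p3), F (p2 ↔ (p1 ∧ (p4 ∨ p2)))):
        F ((¬p2 → ¬p1) ∨ p3): α-rule — add F (¬p2 → ¬p1), F p3.
        × closes — contains both p3 and ¬p3.
  branch 2 (add T ¬p4):
    ○ open, literals {p4=false}.
4 branches closed, 5 open.
Each open branch fixes some atoms; the unmentioned ones are free. Counting distinct full assignments: branch {p1=true, p2=true, p3=true, p4=true} (none free) contributes 1 new; branch {p1=true, p2=true, p3=true} (p4) contributes 1 new; branch {p1=true, p2=true, p3=true, p4=true} (none free) contributes 0 new; branch {p1=true, p2=true, p3=true} (p4) contributes 0 new; branch {p4=false} (p1, p2, p3) contributes 7 new. Total: 9.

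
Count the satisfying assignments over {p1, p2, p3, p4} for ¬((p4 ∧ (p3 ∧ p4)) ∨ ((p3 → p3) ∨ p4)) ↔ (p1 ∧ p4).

12

Initial set: {(¬((p4 ∧ (p3 ∧ p4)) ∨ ((p3 → p3) ∨ p4)) ↔ (p1 ∧ p4))}.
(¬((p4 ∧ (p3 ∧ p4)) ∨ ((p3 → p3) ∨ p4)) ↔ (p1 ∧ p4)): β-rule — branch into ¬((p4 ∧ (p3 ∧ p4)) ∨ ((p3 → p3) ∨ p4)), (p1 ∧ p4)  //  ¬¬((p4 ∧ (p3 ∧ p4)) ∨ ((p3 → p3) ∨ p4)), ¬(p1 ∧ p4).
  branch 1 (add ¬((p4 ∧ (p3 ∧ p4)) ∨ ((p3 → p3) ∨ p4)), (p1 ∧ p4)):
    ¬((p4 ∧ (p3 ∧ p4)) ∨ ((p3 → p3) ∨ p4)): α-rule — add ¬(p4 ∧ (p3 ∧ p4)), ¬((p3 → p3) ∨ p4).
    (p1 ∧ p4): α-rule — add p1, p4.
    ¬((p3 → p3) ∨ p4): α-rule — add ¬(p3 → p3), ¬p4.
    × closes — contains both p4 and ¬p4.
  branch 2 (add ¬¬((p4 ∧ (p3 ∧ p4)) ∨ ((p3 → p3) ∨ p4)), ¬(p1 ∧ p4)):
    ¬¬((p4 ∧ (p3 ∧ p4)) ∨ ((p3 → p3) ∨ p4)): β-rule — branch into (p4 ∧ (p3 ∧ p4))  //  ((p3 → p3) ∨ p4).
      branch 2.1 (add (p4 ∧ (p3 ∧ p4))):
        (p4 ∧ (p3 ∧ p4)): α-rule — add p4, (p3 ∧ p4).
        (p3 ∧ p4): α-rule — add p3, p4.
        ¬(p1 ∧ p4): β-rule — branch into ¬p1  //  ¬p4.
          branch 2.1.1 (add ¬p1):
            ○ open, literals {p1=F, p3=T, p4=T}.
          branch 2.1.2 (add ¬p4):
            × closes — contains both p4 and ¬p4.
      branch 2.2 (add ((p3 → p3) ∨ p4)):
        ¬(p1 ∧ p4): β-rule — branch into ¬p1  //  ¬p4.
          branch 2.2.1 (add ¬p1):
            ((p3 → p3) ∨ p4): β-rule — branch into (p3 → p3)  //  p4.
              branch 2.2.1.1 (add (p3 → p3)):
                (p3 → p3): β-rule — branch into ¬p3  //  p3.
                  branch 2.2.1.1.1 (add ¬p3):
                    ○ open, literals {p1=F, p3=F}.
                  branch 2.2.1.1.2 (add p3):
                    ○ open, literals {p1=F, p3=T}.
              branch 2.2.1.2 (add p4):
                ○ open, literals {p1=F, p4=T}.
          branch 2.2.2 (add ¬p4):
            ((p3 → p3) ∨ p4): β-rule — branch into (p3 → p3)  //  p4.
              branch 2.2.2.1 (add (p3 → p3)):
                (p3 → p3): β-rule — branch into ¬p3  //  p3.
                  branch 2.2.2.1.1 (add ¬p3):
                    ○ open, literals {p3=F, p4=F}.
                  branch 2.2.2.1.2 (add p3):
                    ○ open, literals {p3=T, p4=F}.
              branch 2.2.2.2 (add p4):
                × closes — contains both p4 and ¬p4.
3 branches closed, 6 open.
Each open branch fixes some atoms; the unmentioned ones are free. Counting distinct full assignments: branch {p1=F, p3=T, p4=T} (p2) contributes 2 new; branch {p1=F, p3=F} (p2, p4) contributes 4 new; branch {p1=F, p3=T} (p2, p4) contributes 2 new; branch {p1=F, p4=T} (p2, p3) contributes 0 new; branch {p3=F, p4=F} (p1, p2) contributes 2 new; branch {p3=T, p4=F} (p1, p2) contributes 2 new. Total: 12.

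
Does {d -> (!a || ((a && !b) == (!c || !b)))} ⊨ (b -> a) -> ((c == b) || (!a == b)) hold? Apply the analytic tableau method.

Initial set: {(d -> (!a || ((a && !b) == (!c || !b)))); !((b -> a) -> ((c == b) || (!a == b)))}.
!((b -> a) -> ((c == b) || (!a == b))): α-rule — add (b -> a), !((c == b) || (!a == b)).
!((c == b) || (!a == b)): α-rule — add !(c == b), !(!a == b).
(d -> (!a || ((a && !b) == (!c || !b)))): β-rule — branch into !d  //  (!a || ((a && !b) == (!c || !b))).
  branch 1 (add !d):
    (b -> a): β-rule — branch into !b  //  a.
      branch 1.1 (add !b):
        !(c == b): β-rule — branch into c, !b  //  !c, b.
          branch 1.1.1 (add c, !b):
            !(!a == b): β-rule — branch into !a, !b  //  !!a, b.
              branch 1.1.1.1 (add !a, !b):
                ○ open, literals {a=F, b=F, c=T, d=F}.
              branch 1.1.1.2 (add !!a, b):
                × closes — contains both b and !b.
          branch 1.1.2 (add !c, b):
            × closes — contains both b and !b.
      branch 1.2 (add a):
        !(c == b): β-rule — branch into c, !b  //  !c, b.
          branch 1.2.1 (add c, !b):
            !(!a == b): β-rule — branch into !a, !b  //  !!a, b.
              branch 1.2.1.1 (add !a, !b):
                × closes — contains both a and !a.
              branch 1.2.1.2 (add !!a, b):
                × closes — contains both b and !b.
          branch 1.2.2 (add !c, b):
            !(!a == b): β-rule — branch into !a, !b  //  !!a, b.
              branch 1.2.2.1 (add !a, !b):
                × closes — contains both a and !a.
              branch 1.2.2.2 (add !!a, b):
                ○ open, literals {a=T, b=T, c=F, d=F}.
  branch 2 (add (!a || ((a && !b) == (!c || !b)))):
    (b -> a): β-rule — branch into !b  //  a.
      branch 2.1 (add !b):
        !(c == b): β-rule — branch into c, !b  //  !c, b.
          branch 2.1.1 (add c, !b):
            !(!a == b): β-rule — branch into !a, !b  //  !!a, b.
              branch 2.1.1.1 (add !a, !b):
                (!a || ((a && !b) == (!c || !b))): β-rule — branch into !a  //  ((a && !b) == (!c || !b)).
                  branch 2.1.1.1.1 (add !a):
                    ○ open, literals {a=F, b=F, c=T}.
                  branch 2.1.1.1.2 (add ((a && !b) == (!c || !b))):
                    ((a && !b) == (!c || !b)): β-rule — branch into (a && !b), (!c || !b)  //  !(a && !b), !(!c || !b).
                      branch 2.1.1.1.2.1 (add (a && !b), (!c || !b)):
                        (a && !b): α-rule — add a, !b.
                        × closes — contains both a and !a.
                      branch 2.1.1.1.2.2 (add !(a && !b), !(!c || !b)):
                        !(!c || !b): α-rule — add !!c, !!b.
                        × closes — contains both b and !b.
              branch 2.1.1.2 (add !!a, b):
                × closes — contains both b and !b.
          branch 2.1.2 (add !c, b):
            × closes — contains both b and !b.
      branch 2.2 (add a):
        !(c == b): β-rule — branch into c, !b  //  !c, b.
          branch 2.2.1 (add c, !b):
            !(!a == b): β-rule — branch into !a, !b  //  !!a, b.
              branch 2.2.1.1 (add !a, !b):
                × closes — contains both a and !a.
              branch 2.2.1.2 (add !!a, b):
                × closes — contains both b and !b.
          branch 2.2.2 (add !c, b):
            !(!a == b): β-rule — branch into !a, !b  //  !!a, b.
              branch 2.2.2.1 (add !a, !b):
                × closes — contains both a and !a.
              branch 2.2.2.2 (add !!a, b):
                (!a || ((a && !b) == (!c || !b))): β-rule — branch into !a  //  ((a && !b) == (!c || !b)).
                  branch 2.2.2.2.1 (add !a):
                    × closes — contains both a and !a.
                  branch 2.2.2.2.2 (add ((a && !b) == (!c || !b))):
                    ((a && !b) == (!c || !b)): β-rule — branch into (a && !b), (!c || !b)  //  !(a && !b), !(!c || !b).
                      branch 2.2.2.2.2.1 (add (a && !b), (!c || !b)):
                        (a && !b): α-rule — add a, !b.
                        × closes — contains both b and !b.
                      branch 2.2.2.2.2.2 (add !(a && !b), !(!c || !b)):
                        !(!c || !b): α-rule — add !!c, !!b.
                        × closes — contains both c and !c.
15 branches closed, 3 open.
An open branch gives a countermodel: a=F, b=F, c=T, d=F (unmentioned atoms arbitrary); the premises hold there but the conclusion fails.

No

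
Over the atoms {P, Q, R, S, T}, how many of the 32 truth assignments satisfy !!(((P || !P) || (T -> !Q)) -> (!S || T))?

Initial set: {T !!(((P || !P) || (T -> !Q)) -> (!S || T))}.
T !!(((P || !P) || (T -> !Q)) -> (!S || T)): drop double negation, giving T (((P || !P) || (T -> !Q)) -> (!S || T)).
T (((P || !P) || (T -> !Q)) -> (!S || T)): β-rule — branch into F ((P || !P) || (T -> !Q))  //  T (!S || T).
  branch 1 (add F ((P || !P) || (T -> !Q))):
    F ((P || !P) || (T -> !Q)): α-rule — add F (P || !P), F (T -> !Q).
    F (P || !P): α-rule — add F P, F !P.
    × closes — contains both P and !P.
  branch 2 (add T (!S || T)):
    T (!S || T): β-rule — branch into T !S  //  T T.
      branch 2.1 (add T !S):
        ○ open, literals {S=false}.
      branch 2.2 (add T T):
        ○ open, literals {T=true}.
1 branch closed, 2 open.
Each open branch fixes some atoms; the unmentioned ones are free. Counting distinct full assignments: branch {S=false} (P, Q, R, T) contributes 16 new; branch {T=true} (P, Q, R, S) contributes 8 new. Total: 24.

24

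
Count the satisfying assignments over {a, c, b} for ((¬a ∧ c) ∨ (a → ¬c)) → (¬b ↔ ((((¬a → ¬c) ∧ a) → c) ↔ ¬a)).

Initial set: {(((¬a ∧ c) ∨ (a → ¬c)) → (¬b ↔ ((((¬a → ¬c) ∧ a) → c) ↔ ¬a)))}.
(((¬a ∧ c) ∨ (a → ¬c)) → (¬b ↔ ((((¬a → ¬c) ∧ a) → c) ↔ ¬a))): β-rule — branch into ¬((¬a ∧ c) ∨ (a → ¬c))  //  (¬b ↔ ((((¬a → ¬c) ∧ a) → c) ↔ ¬a)).
  branch 1 (add ¬((¬a ∧ c) ∨ (a → ¬c))):
    ¬((¬a ∧ c) ∨ (a → ¬c)): α-rule — add ¬(¬a ∧ c), ¬(a → ¬c).
    ¬(a → ¬c): α-rule — add a, ¬¬c.
    ¬(¬a ∧ c): β-rule — branch into ¬¬a  //  ¬c.
      branch 1.1 (add ¬¬a):
        ○ open, literals {a=1, c=1}.
      branch 1.2 (add ¬c):
        × closes — contains both c and ¬c.
  branch 2 (add (¬b ↔ ((((¬a → ¬c) ∧ a) → c) ↔ ¬a))):
    (¬b ↔ ((((¬a → ¬c) ∧ a) → c) ↔ ¬a)): β-rule — branch into ¬b, ((((¬a → ¬c) ∧ a) → c) ↔ ¬a)  //  ¬¬b, ¬((((¬a → ¬c) ∧ a) → c) ↔ ¬a).
      branch 2.1 (add ¬b, ((((¬a → ¬c) ∧ a) → c) ↔ ¬a)):
        ((((¬a → ¬c) ∧ a) → c) ↔ ¬a): β-rule — branch into (((¬a → ¬c) ∧ a) → c), ¬a  //  ¬(((¬a → ¬c) ∧ a) → c), ¬¬a.
          branch 2.1.1 (add (((¬a → ¬c) ∧ a) → c), ¬a):
            (((¬a → ¬c) ∧ a) → c): β-rule — branch into ¬((¬a → ¬c) ∧ a)  //  c.
              branch 2.1.1.1 (add ¬((¬a → ¬c) ∧ a)):
                ¬((¬a → ¬c) ∧ a): β-rule — branch into ¬(¬a → ¬c)  //  ¬a.
                  branch 2.1.1.1.1 (add ¬(¬a → ¬c)):
                    ¬(¬a → ¬c): α-rule — add ¬a, ¬¬c.
                    ○ open, literals {a=0, b=0, c=1}.
                  branch 2.1.1.1.2 (add ¬a):
                    ○ open, literals {a=0, b=0}.
              branch 2.1.1.2 (add c):
                ○ open, literals {a=0, b=0, c=1}.
          branch 2.1.2 (add ¬(((¬a → ¬c) ∧ a) → c), ¬¬a):
            ¬(((¬a → ¬c) ∧ a) → c): α-rule — add ((¬a → ¬c) ∧ a), ¬c.
            ((¬a → ¬c) ∧ a): α-rule — add (¬a → ¬c), a.
            (¬a → ¬c): β-rule — branch into ¬¬a  //  ¬c.
              branch 2.1.2.1 (add ¬¬a):
                ○ open, literals {a=1, b=0, c=0}.
              branch 2.1.2.2 (add ¬c):
                ○ open, literals {a=1, b=0, c=0}.
      branch 2.2 (add ¬¬b, ¬((((¬a → ¬c) ∧ a) → c) ↔ ¬a)):
        ¬((((¬a → ¬c) ∧ a) → c) ↔ ¬a): β-rule — branch into (((¬a → ¬c) ∧ a) → c), ¬¬a  //  ¬(((¬a → ¬c) ∧ a) → c), ¬a.
          branch 2.2.1 (add (((¬a → ¬c) ∧ a) → c), ¬¬a):
            (((¬a → ¬c) ∧ a) → c): β-rule — branch into ¬((¬a → ¬c) ∧ a)  //  c.
              branch 2.2.1.1 (add ¬((¬a → ¬c) ∧ a)):
                ¬((¬a → ¬c) ∧ a): β-rule — branch into ¬(¬a → ¬c)  //  ¬a.
                  branch 2.2.1.1.1 (add ¬(¬a → ¬c)):
                    ¬(¬a → ¬c): α-rule — add ¬a, ¬¬c.
                    × closes — contains both a and ¬a.
                  branch 2.2.1.1.2 (add ¬a):
                    × closes — contains both a and ¬a.
              branch 2.2.1.2 (add c):
                ○ open, literals {a=1, b=1, c=1}.
          branch 2.2.2 (add ¬(((¬a → ¬c) ∧ a) → c), ¬a):
            ¬(((¬a → ¬c) ∧ a) → c): α-rule — add ((¬a → ¬c) ∧ a), ¬c.
            ((¬a → ¬c) ∧ a): α-rule — add (¬a → ¬c), a.
            × closes — contains both a and ¬a.
4 branches closed, 7 open.
Each open branch fixes some atoms; the unmentioned ones are free. Counting distinct full assignments: branch {a=1, c=1} (b) contributes 2 new; branch {a=0, b=0, c=1} (none free) contributes 1 new; branch {a=0, b=0} (c) contributes 1 new; branch {a=0, b=0, c=1} (none free) contributes 0 new; branch {a=1, b=0, c=0} (none free) contributes 1 new; branch {a=1, b=0, c=0} (none free) contributes 0 new; branch {a=1, b=1, c=1} (none free) contributes 0 new. Total: 5.

5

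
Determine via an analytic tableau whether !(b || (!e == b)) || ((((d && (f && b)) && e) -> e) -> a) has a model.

Initial set: {(!(b || (!e == b)) || ((((d && (f && b)) && e) -> e) -> a))}.
(!(b || (!e == b)) || ((((d && (f && b)) && e) -> e) -> a)): β-rule — branch into !(b || (!e == b))  //  ((((d && (f && b)) && e) -> e) -> a).
  branch 1 (add !(b || (!e == b))):
    !(b || (!e == b)): α-rule — add !b, !(!e == b).
    !(!e == b): β-rule — branch into !e, !b  //  !!e, b.
      branch 1.1 (add !e, !b):
        ○ open, literals {b=F, e=F}.
      branch 1.2 (add !!e, b):
        × closes — contains both b and !b.
  branch 2 (add ((((d && (f && b)) && e) -> e) -> a)):
    ((((d && (f && b)) && e) -> e) -> a): β-rule — branch into !(((d && (f && b)) && e) -> e)  //  a.
      branch 2.1 (add !(((d && (f && b)) && e) -> e)):
        !(((d && (f && b)) && e) -> e): α-rule — add ((d && (f && b)) && e), !e.
        ((d && (f && b)) && e): α-rule — add (d && (f && b)), e.
        × closes — contains both e and !e.
      branch 2.2 (add a):
        ○ open, literals {a=T}.
2 branches closed, 2 open.
An open branch gives a satisfying assignment: b=F, e=F.

Satisfiable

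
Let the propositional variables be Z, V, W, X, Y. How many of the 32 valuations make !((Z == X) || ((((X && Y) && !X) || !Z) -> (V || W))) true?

Initial set: {!((Z == X) || ((((X && Y) && !X) || !Z) -> (V || W)))}.
!((Z == X) || ((((X && Y) && !X) || !Z) -> (V || W))): α-rule — add !(Z == X), !((((X && Y) && !X) || !Z) -> (V || W)).
!((((X && Y) && !X) || !Z) -> (V || W)): α-rule — add (((X && Y) && !X) || !Z), !(V || W).
!(V || W): α-rule — add !V, !W.
!(Z == X): β-rule — branch into Z, !X  //  !Z, X.
  branch 1 (add Z, !X):
    (((X && Y) && !X) || !Z): β-rule — branch into ((X && Y) && !X)  //  !Z.
      branch 1.1 (add ((X && Y) && !X)):
        ((X && Y) && !X): α-rule — add (X && Y), !X.
        (X && Y): α-rule — add X, Y.
        × closes — contains both X and !X.
      branch 1.2 (add !Z):
        × closes — contains both Z and !Z.
  branch 2 (add !Z, X):
    (((X && Y) && !X) || !Z): β-rule — branch into ((X && Y) && !X)  //  !Z.
      branch 2.1 (add ((X && Y) && !X)):
        ((X && Y) && !X): α-rule — add (X && Y), !X.
        × closes — contains both X and !X.
      branch 2.2 (add !Z):
        ○ open, literals {V=false, W=false, X=true, Z=false}.
3 branches closed, 1 open.
Each open branch fixes some atoms; the unmentioned ones are free. Counting distinct full assignments: branch {V=false, W=false, X=true, Z=false} (Y) contributes 2 new. Total: 2.

2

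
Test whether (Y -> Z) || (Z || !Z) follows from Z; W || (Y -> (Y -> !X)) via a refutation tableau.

Yes

Initial set: {Z; (W || (Y -> (Y -> !X))); !((Y -> Z) || (Z || !Z))}.
!((Y -> Z) || (Z || !Z)): α-rule — add !(Y -> Z), !(Z || !Z).
!(Y -> Z): α-rule — add Y, !Z.
× closes — contains both Z and !Z.
All 1 branch closes.
Every branch closed, so the premises entail the conclusion.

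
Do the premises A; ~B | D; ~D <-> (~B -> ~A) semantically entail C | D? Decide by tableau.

Initial set: {A; (~B | D); (~D <-> (~B -> ~A)); ~(C | D)}.
~(C | D): α-rule — add ~C, ~D.
(~B | D): β-rule — branch into ~B  //  D.
  branch 1 (add ~B):
    (~D <-> (~B -> ~A)): β-rule — branch into ~D, (~B -> ~A)  //  ~~D, ~(~B -> ~A).
      branch 1.1 (add ~D, (~B -> ~A)):
        (~B -> ~A): β-rule — branch into ~~B  //  ~A.
          branch 1.1.1 (add ~~B):
            × closes — contains both B and ~B.
          branch 1.1.2 (add ~A):
            × closes — contains both A and ~A.
      branch 1.2 (add ~~D, ~(~B -> ~A)):
        × closes — contains both D and ~D.
  branch 2 (add D):
    × closes — contains both D and ~D.
All 4 branches close.
Every branch closed, so the premises entail the conclusion.

Yes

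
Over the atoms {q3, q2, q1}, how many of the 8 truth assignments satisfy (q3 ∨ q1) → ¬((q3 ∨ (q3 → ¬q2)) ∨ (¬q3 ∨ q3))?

Initial set: {((q3 ∨ q1) → ¬((q3 ∨ (q3 → ¬q2)) ∨ (¬q3 ∨ q3)))}.
((q3 ∨ q1) → ¬((q3 ∨ (q3 → ¬q2)) ∨ (¬q3 ∨ q3))): β-rule — branch into ¬(q3 ∨ q1)  //  ¬((q3 ∨ (q3 → ¬q2)) ∨ (¬q3 ∨ q3)).
  branch 1 (add ¬(q3 ∨ q1)):
    ¬(q3 ∨ q1): α-rule — add ¬q3, ¬q1.
    ○ open, literals {q1=F, q3=F}.
  branch 2 (add ¬((q3 ∨ (q3 → ¬q2)) ∨ (¬q3 ∨ q3))):
    ¬((q3 ∨ (q3 → ¬q2)) ∨ (¬q3 ∨ q3)): α-rule — add ¬(q3 ∨ (q3 → ¬q2)), ¬(¬q3 ∨ q3).
    ¬(q3 ∨ (q3 → ¬q2)): α-rule — add ¬q3, ¬(q3 → ¬q2).
    ¬(¬q3 ∨ q3): α-rule — add ¬¬q3, ¬q3.
    × closes — contains both q3 and ¬q3.
1 branch closed, 1 open.
Each open branch fixes some atoms; the unmentioned ones are free. Counting distinct full assignments: branch {q1=F, q3=F} (q2) contributes 2 new. Total: 2.

2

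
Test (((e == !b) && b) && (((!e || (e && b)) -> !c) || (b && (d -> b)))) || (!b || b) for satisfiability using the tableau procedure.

Initial set: {((((e == !b) && b) && (((!e || (e && b)) -> !c) || (b && (d -> b)))) || (!b || b))}.
((((e == !b) && b) && (((!e || (e && b)) -> !c) || (b && (d -> b)))) || (!b || b)): β-rule — branch into (((e == !b) && b) && (((!e || (e && b)) -> !c) || (b && (d -> b))))  //  (!b || b).
  branch 1 (add (((e == !b) && b) && (((!e || (e && b)) -> !c) || (b && (d -> b))))):
    (((e == !b) && b) && (((!e || (e && b)) -> !c) || (b && (d -> b)))): α-rule — add ((e == !b) && b), (((!e || (e && b)) -> !c) || (b && (d -> b))).
    ((e == !b) && b): α-rule — add (e == !b), b.
    (((!e || (e && b)) -> !c) || (b && (d -> b))): β-rule — branch into ((!e || (e && b)) -> !c)  //  (b && (d -> b)).
      branch 1.1 (add ((!e || (e && b)) -> !c)):
        (e == !b): β-rule — branch into e, !b  //  !e, !!b.
          branch 1.1.1 (add e, !b):
            × closes — contains both b and !b.
          branch 1.1.2 (add !e, !!b):
            ((!e || (e && b)) -> !c): β-rule — branch into !(!e || (e && b))  //  !c.
              branch 1.1.2.1 (add !(!e || (e && b))):
                !(!e || (e && b)): α-rule — add !!e, !(e && b).
                × closes — contains both e and !e.
              branch 1.1.2.2 (add !c):
                ○ open, literals {b=true, c=false, e=false}.
      branch 1.2 (add (b && (d -> b))):
        (b && (d -> b)): α-rule — add b, (d -> b).
        (e == !b): β-rule — branch into e, !b  //  !e, !!b.
          branch 1.2.1 (add e, !b):
            × closes — contains both b and !b.
          branch 1.2.2 (add !e, !!b):
            (d -> b): β-rule — branch into !d  //  b.
              branch 1.2.2.1 (add !d):
                ○ open, literals {b=true, d=false, e=false}.
              branch 1.2.2.2 (add b):
                ○ open, literals {b=true, e=false}.
  branch 2 (add (!b || b)):
    (!b || b): β-rule — branch into !b  //  b.
      branch 2.1 (add !b):
        ○ open, literals {b=false}.
      branch 2.2 (add b):
        ○ open, literals {b=true}.
3 branches closed, 5 open.
An open branch gives a satisfying assignment: b=true, c=false, e=false.

Satisfiable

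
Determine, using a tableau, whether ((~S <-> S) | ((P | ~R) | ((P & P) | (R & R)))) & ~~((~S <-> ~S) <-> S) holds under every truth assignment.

Assume the negation and expand:
Initial set: {~(((~S <-> S) | ((P | ~R) | ((P & P) | (R & R)))) & ~~((~S <-> ~S) <-> S))}.
~(((~S <-> S) | ((P | ~R) | ((P & P) | (R & R)))) & ~~((~S <-> ~S) <-> S)): β-rule — branch into ~((~S <-> S) | ((P | ~R) | ((P & P) | (R & R))))  //  ~~~((~S <-> ~S) <-> S).
  branch 1 (add ~((~S <-> S) | ((P | ~R) | ((P & P) | (R & R))))):
    ~((~S <-> S) | ((P | ~R) | ((P & P) | (R & R)))): α-rule — add ~(~S <-> S), ~((P | ~R) | ((P & P) | (R & R))).
    ~((P | ~R) | ((P & P) | (R & R))): α-rule — add ~(P | ~R), ~((P & P) | (R & R)).
    ~(P | ~R): α-rule — add ~P, ~~R.
    ~((P & P) | (R & R)): α-rule — add ~(P & P), ~(R & R).
    ~(~S <-> S): β-rule — branch into ~S, ~S  //  ~~S, S.
      branch 1.1 (add ~S, ~S):
        ~(P & P): β-rule — branch into ~P  //  ~P.
          branch 1.1.1 (add ~P):
            ~(R & R): β-rule — branch into ~R  //  ~R.
              branch 1.1.1.1 (add ~R):
                × closes — contains both R and ~R.
              branch 1.1.1.2 (add ~R):
                × closes — contains both R and ~R.
          branch 1.1.2 (add ~P):
            ~(R & R): β-rule — branch into ~R  //  ~R.
              branch 1.1.2.1 (add ~R):
                × closes — contains both R and ~R.
              branch 1.1.2.2 (add ~R):
                × closes — contains both R and ~R.
      branch 1.2 (add ~~S, S):
        ~(P & P): β-rule — branch into ~P  //  ~P.
          branch 1.2.1 (add ~P):
            ~(R & R): β-rule — branch into ~R  //  ~R.
              branch 1.2.1.1 (add ~R):
                × closes — contains both R and ~R.
              branch 1.2.1.2 (add ~R):
                × closes — contains both R and ~R.
          branch 1.2.2 (add ~P):
            ~(R & R): β-rule — branch into ~R  //  ~R.
              branch 1.2.2.1 (add ~R):
                × closes — contains both R and ~R.
              branch 1.2.2.2 (add ~R):
                × closes — contains both R and ~R.
  branch 2 (add ~~~((~S <-> ~S) <-> S)):
    ~~~((~S <-> ~S) <-> S): drop double negation, giving ~((~S <-> ~S) <-> S).
    ~((~S <-> ~S) <-> S): β-rule — branch into (~S <-> ~S), ~S  //  ~(~S <-> ~S), S.
      branch 2.1 (add (~S <-> ~S), ~S):
        (~S <-> ~S): β-rule — branch into ~S, ~S  //  ~~S, ~~S.
          branch 2.1.1 (add ~S, ~S):
            ○ open, literals {S=false}.
          branch 2.1.2 (add ~~S, ~~S):
            × closes — contains both S and ~S.
      branch 2.2 (add ~(~S <-> ~S), S):
        ~(~S <-> ~S): β-rule — branch into ~S, ~~S  //  ~~S, ~S.
          branch 2.2.1 (add ~S, ~~S):
            × closes — contains both S and ~S.
          branch 2.2.2 (add ~~S, ~S):
            × closes — contains both S and ~S.
11 branches closed, 1 open.
An open branch gives a countermodel: S=false (unmentioned atoms arbitrary); under it the original formula is false.

Not valid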